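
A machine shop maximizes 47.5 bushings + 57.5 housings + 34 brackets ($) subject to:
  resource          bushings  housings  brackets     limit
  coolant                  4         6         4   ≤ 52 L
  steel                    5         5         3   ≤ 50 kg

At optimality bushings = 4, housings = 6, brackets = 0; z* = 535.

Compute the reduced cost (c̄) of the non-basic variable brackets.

Both coolant and steel are binding at x*.
Dual feasibility on the basic columns requires 4·y_coolant + 5·y_steel = 47.5, 6·y_coolant + 5·y_steel = 57.5.
This yields shadow prices y_coolant = 5, y_steel = 5.5.
Reduced cost of brackets: c₃ − yᵀa₃ = 34 − (5·4 + 5.5·3) = 34 − 36.5 = -2.5.

-2.5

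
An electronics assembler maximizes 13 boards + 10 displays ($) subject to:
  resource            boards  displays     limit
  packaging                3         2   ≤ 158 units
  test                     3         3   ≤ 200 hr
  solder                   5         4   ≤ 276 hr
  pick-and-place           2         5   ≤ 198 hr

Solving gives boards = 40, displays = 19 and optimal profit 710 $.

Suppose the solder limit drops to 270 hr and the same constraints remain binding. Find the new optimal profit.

Binding: packaging and solder. Non-binding: test (23 unused), pick-and-place (23 unused).
Since test, pick-and-place are not tight, their duals are 0.
From A_Bᵀ y = c: 3·y_packaging + 5·y_solder = 13; 2·y_packaging + 4·y_solder = 10.
This yields shadow prices y_packaging = 1, y_solder = 2.
Δz = y_solder·Δb = 2 × (-6) = -12, so new z* = 710 − 12 = 698.

698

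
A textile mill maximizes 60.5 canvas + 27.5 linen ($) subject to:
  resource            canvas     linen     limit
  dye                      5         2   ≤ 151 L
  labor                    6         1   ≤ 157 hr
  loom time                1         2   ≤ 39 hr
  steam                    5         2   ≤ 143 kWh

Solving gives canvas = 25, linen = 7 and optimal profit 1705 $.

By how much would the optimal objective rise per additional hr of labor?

At the optimum: dye uses 139 of 151 (slack = 12); labor uses 157 of 157 (binding); loom time uses 39 of 39 (binding); steam uses 139 of 143 (slack = 4).
By complementary slackness, y = 0 for the non-binding constraints.
From A_Bᵀ y = c: 6·y_labor + 1·y_loom time = 60.5; 1·y_labor + 2·y_loom time = 27.5.
Solving: y_labor = 8.5, y_loom time = 9.5.
Shadow price of labor = 8.5.

8.5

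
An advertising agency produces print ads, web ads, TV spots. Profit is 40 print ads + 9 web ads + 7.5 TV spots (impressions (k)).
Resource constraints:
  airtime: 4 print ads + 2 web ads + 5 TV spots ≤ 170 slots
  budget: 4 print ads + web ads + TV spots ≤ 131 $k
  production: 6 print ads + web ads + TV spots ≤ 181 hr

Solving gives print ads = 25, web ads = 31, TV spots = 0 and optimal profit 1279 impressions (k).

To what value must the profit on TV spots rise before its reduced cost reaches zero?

At the optimum: airtime uses 162 of 170 (slack = 8); budget uses 131 of 131 (binding); production uses 181 of 181 (binding).
By complementary slackness, y = 0 for the non-binding constraint.
Dual feasibility on the basic columns requires 4·y_budget + 6·y_production = 40, 1·y_budget + 1·y_production = 9.
Solving: y_budget = 7, y_production = 2.
TV spots enters the basis when its profit ≥ yᵀa₃ = 7·1 + 2·1 = 9.

9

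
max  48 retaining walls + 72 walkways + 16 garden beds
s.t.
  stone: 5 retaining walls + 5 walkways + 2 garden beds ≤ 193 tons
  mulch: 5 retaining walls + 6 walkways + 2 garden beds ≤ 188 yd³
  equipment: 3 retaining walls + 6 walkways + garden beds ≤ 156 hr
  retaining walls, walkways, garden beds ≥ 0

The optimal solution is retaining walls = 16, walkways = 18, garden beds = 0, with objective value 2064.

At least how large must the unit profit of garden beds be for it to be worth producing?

18

Check each constraint at x*: stone 170/193 (slack 23); mulch 188/188 (tight); equipment 156/156 (tight).
Slack constraints have shadow price 0 (complementary slackness).
The binding rows give the dual system: 5·y_mulch + 3·y_equipment = 48 and 6·y_mulch + 6·y_equipment = 72.
This yields shadow prices y_mulch = 6, y_equipment = 6.
garden beds enters the basis when its profit ≥ yᵀa₃ = 6·2 + 6·1 = 18.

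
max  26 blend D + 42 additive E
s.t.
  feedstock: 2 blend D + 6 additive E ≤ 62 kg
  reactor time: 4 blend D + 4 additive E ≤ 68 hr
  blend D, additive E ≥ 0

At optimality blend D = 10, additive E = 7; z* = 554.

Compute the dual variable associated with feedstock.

Both feedstock and reactor time are binding at x*.
The binding rows give the dual system: 2·y_feedstock + 4·y_reactor time = 26 and 6·y_feedstock + 4·y_reactor time = 42.
Solving: y_feedstock = 4, y_reactor time = 4.5.
Shadow price of feedstock = 4.

4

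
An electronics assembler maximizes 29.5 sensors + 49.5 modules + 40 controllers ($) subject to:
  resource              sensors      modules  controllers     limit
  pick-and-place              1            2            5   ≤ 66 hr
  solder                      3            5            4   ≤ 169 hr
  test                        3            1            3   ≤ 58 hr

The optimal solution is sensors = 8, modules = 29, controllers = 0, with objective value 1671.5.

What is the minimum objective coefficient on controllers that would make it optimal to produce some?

43

Check each constraint at x*: pick-and-place 66/66 (tight); solder 169/169 (tight); test 53/58 (slack 5).
Slack constraints have shadow price 0 (complementary slackness).
The binding rows give the dual system: 1·y_pick-and-place + 3·y_solder = 29.5 and 2·y_pick-and-place + 5·y_solder = 49.5.
→ y_pick-and-place = 1 and y_solder = 9.5.
controllers enters the basis when its profit ≥ yᵀa₃ = 1·5 + 9.5·4 = 43.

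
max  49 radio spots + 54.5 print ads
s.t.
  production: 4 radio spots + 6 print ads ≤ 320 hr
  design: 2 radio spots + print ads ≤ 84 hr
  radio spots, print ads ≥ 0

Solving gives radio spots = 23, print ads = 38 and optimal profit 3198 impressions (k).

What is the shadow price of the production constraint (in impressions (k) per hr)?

At the optimum: production uses 320 of 320 (binding); design uses 84 of 84 (binding).
Dual feasibility on the basic columns requires 4·y_production + 2·y_design = 49, 6·y_production + 1·y_design = 54.5.
Solving: y_production = 7.5, y_design = 9.5.
Shadow price of production = 7.5.

7.5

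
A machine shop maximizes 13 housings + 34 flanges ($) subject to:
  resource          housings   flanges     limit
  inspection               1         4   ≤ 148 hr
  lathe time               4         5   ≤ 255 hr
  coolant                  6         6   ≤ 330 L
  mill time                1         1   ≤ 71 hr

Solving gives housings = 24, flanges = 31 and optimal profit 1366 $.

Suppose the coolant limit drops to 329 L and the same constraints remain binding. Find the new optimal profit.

Binding: inspection and coolant. Non-binding: lathe time (4 unused), mill time (16 unused).
Since lathe time, mill time are not tight, their duals are 0.
Dual feasibility on the basic columns requires 1·y_inspection + 6·y_coolant = 13, 4·y_inspection + 6·y_coolant = 34.
Solving: y_inspection = 7, y_coolant = 1.
Δz = y_coolant·Δb = 1 × (-1) = -1, so new z* = 1366 − 1 = 1365.

1365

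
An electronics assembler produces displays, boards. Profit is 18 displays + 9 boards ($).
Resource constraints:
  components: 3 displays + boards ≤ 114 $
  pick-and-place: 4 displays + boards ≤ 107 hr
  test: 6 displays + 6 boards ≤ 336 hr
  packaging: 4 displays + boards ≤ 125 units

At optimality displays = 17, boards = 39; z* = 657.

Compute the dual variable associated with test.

Binding: pick-and-place and test. Non-binding: components (24 unused), packaging (18 unused).
By complementary slackness, y = 0 for the non-binding constraints.
Dual feasibility on the basic columns requires 4·y_pick-and-place + 6·y_test = 18, 1·y_pick-and-place + 6·y_test = 9.
This yields shadow prices y_pick-and-place = 3, y_test = 1.
Shadow price of test = 1.

1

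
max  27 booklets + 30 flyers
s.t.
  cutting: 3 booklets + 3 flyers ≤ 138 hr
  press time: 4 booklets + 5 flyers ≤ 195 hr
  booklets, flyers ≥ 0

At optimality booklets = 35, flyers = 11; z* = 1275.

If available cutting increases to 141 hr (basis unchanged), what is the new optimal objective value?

Both cutting and press time are binding at x*.
From A_Bᵀ y = c: 3·y_cutting + 4·y_press time = 27; 3·y_cutting + 5·y_press time = 30.
→ y_cutting = 5 and y_press time = 3.
Δz = y_cutting·Δb = 5 × (3) = 15, so new z* = 1275 + 15 = 1290.

1290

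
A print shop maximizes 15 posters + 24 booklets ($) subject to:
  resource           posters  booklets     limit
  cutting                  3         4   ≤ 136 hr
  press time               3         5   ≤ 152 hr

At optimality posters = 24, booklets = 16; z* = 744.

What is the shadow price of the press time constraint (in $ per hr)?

4

Both cutting and press time are binding at x*.
From A_Bᵀ y = c: 3·y_cutting + 3·y_press time = 15; 4·y_cutting + 5·y_press time = 24.
→ y_cutting = 1 and y_press time = 4.
Shadow price of press time = 4.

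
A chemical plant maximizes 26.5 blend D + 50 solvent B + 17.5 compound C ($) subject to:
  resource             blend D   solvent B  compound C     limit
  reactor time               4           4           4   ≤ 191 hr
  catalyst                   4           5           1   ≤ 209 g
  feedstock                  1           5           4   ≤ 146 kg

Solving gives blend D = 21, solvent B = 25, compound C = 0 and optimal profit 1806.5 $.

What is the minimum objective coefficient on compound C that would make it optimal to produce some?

Binding: catalyst and feedstock. Non-binding: reactor time (7 unused).
By complementary slackness, y = 0 for the non-binding constraint.
The binding rows give the dual system: 4·y_catalyst + 1·y_feedstock = 26.5 and 5·y_catalyst + 5·y_feedstock = 50.
This yields shadow prices y_catalyst = 5.5, y_feedstock = 4.5.
compound C enters the basis when its profit ≥ yᵀa₃ = 5.5·1 + 4.5·4 = 23.5.

23.5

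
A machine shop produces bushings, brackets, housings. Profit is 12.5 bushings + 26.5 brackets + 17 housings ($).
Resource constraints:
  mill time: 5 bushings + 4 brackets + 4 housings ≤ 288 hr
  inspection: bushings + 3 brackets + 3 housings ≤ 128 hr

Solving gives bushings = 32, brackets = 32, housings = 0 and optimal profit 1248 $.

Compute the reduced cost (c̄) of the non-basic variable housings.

At the optimum: mill time uses 288 of 288 (binding); inspection uses 128 of 128 (binding).
From A_Bᵀ y = c: 5·y_mill time + 1·y_inspection = 12.5; 4·y_mill time + 3·y_inspection = 26.5.
→ y_mill time = 1 and y_inspection = 7.5.
Reduced cost of housings: c₃ − yᵀa₃ = 17 − (1·4 + 7.5·3) = 17 − 26.5 = -9.5.

-9.5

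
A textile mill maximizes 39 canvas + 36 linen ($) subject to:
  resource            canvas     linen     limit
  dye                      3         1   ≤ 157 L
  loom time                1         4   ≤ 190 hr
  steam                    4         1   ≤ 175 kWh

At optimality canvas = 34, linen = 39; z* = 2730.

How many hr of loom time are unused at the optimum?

0

loom time used = 1·34 + 4·39 = 190; slack = 190 − 190 = 0.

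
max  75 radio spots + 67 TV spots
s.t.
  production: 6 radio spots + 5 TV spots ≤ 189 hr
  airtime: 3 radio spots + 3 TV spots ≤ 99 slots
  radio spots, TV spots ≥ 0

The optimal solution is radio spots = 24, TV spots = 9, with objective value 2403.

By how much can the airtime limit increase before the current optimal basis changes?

Binding constraints: production, airtime. The basis is B = [[6,5],[3,3]] with det 3.
Per unit increase in airtime, x* moves by d = (-1.6667, 2).
The basis stays optimal until radio spots reaches 0; allowable increase = 14.4 slots.

14.4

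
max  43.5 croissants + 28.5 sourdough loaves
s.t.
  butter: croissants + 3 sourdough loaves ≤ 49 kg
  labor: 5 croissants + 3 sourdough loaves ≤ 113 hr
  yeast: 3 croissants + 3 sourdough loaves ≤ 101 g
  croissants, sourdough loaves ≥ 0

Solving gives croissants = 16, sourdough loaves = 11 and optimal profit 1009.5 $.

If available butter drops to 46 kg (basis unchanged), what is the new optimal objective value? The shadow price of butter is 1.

Δb = -3, so new z* = 1009.5 + (1)·(-3) = 1009.5 − 3 = 1006.5.

1006.5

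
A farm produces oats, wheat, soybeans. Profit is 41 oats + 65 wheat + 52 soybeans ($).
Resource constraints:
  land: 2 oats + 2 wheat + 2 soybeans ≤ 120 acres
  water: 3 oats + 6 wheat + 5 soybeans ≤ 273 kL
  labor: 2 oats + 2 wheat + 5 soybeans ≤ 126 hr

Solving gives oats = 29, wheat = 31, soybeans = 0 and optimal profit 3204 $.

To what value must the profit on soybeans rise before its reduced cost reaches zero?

57

Check each constraint at x*: land 120/120 (tight); water 273/273 (tight); labor 120/126 (slack 6).
Slack constraints have shadow price 0 (complementary slackness).
From A_Bᵀ y = c: 2·y_land + 3·y_water = 41; 2·y_land + 6·y_water = 65.
This yields shadow prices y_land = 8.5, y_water = 8.
soybeans enters the basis when its profit ≥ yᵀa₃ = 8.5·2 + 8·5 = 57.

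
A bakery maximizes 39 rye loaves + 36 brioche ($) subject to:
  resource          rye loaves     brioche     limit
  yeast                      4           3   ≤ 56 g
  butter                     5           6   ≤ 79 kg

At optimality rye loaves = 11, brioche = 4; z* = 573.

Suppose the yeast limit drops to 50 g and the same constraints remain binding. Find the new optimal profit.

537

Both yeast and butter are binding at x*.
From A_Bᵀ y = c: 4·y_yeast + 5·y_butter = 39; 3·y_yeast + 6·y_butter = 36.
→ y_yeast = 6 and y_butter = 3.
Δz = y_yeast·Δb = 6 × (-6) = -36, so new z* = 573 − 36 = 537.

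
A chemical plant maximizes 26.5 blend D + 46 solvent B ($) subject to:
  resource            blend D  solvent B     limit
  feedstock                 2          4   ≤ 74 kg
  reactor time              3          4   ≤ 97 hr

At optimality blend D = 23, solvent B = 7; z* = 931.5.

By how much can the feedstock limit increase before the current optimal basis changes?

23

Binding constraints: feedstock, reactor time. The basis is B = [[2,4],[3,4]] with det -4.
Per unit increase in feedstock, x* moves by d = (-1, 0.75).
The basis stays optimal until blend D reaches 0; allowable increase = 23 kg.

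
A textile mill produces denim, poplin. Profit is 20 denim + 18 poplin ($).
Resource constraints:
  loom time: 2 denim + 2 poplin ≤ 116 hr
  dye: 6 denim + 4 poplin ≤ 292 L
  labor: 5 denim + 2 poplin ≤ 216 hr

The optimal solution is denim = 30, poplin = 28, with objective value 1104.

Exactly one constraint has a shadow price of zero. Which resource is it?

labor

loom time: 116/116 (binding)
dye: 292/292 (binding)
labor: 206/216 (slack 10)
By complementary slackness, a constraint with positive slack has shadow price 0 → labor.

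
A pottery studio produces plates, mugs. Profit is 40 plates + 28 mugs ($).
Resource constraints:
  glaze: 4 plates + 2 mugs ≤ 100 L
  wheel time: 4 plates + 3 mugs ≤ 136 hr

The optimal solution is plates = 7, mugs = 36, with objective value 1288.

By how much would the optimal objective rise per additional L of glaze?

Check each constraint at x*: glaze 100/100 (tight); wheel time 136/136 (tight).
The binding rows give the dual system: 4·y_glaze + 4·y_wheel time = 40 and 2·y_glaze + 3·y_wheel time = 28.
Solving: y_glaze = 2, y_wheel time = 8.
Shadow price of glaze = 2.

2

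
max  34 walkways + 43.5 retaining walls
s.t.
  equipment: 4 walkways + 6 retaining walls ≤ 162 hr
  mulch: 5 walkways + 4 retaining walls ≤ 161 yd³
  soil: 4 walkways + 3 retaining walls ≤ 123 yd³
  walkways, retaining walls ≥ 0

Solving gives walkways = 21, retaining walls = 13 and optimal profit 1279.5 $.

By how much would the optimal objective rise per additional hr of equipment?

6

At the optimum: equipment uses 162 of 162 (binding); mulch uses 157 of 161 (slack = 4); soil uses 123 of 123 (binding).
By complementary slackness, y = 0 for the non-binding constraint.
The binding rows give the dual system: 4·y_equipment + 4·y_soil = 34 and 6·y_equipment + 3·y_soil = 43.5.
This yields shadow prices y_equipment = 6, y_soil = 2.5.
Shadow price of equipment = 6.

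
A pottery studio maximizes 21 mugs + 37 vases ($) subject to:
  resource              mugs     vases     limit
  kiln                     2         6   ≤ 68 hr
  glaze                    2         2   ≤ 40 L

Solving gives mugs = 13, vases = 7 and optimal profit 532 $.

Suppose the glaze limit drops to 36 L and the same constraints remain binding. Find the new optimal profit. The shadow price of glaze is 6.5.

Δb = -4, so new z* = 532 + (6.5)·(-4) = 532 − 26 = 506.

506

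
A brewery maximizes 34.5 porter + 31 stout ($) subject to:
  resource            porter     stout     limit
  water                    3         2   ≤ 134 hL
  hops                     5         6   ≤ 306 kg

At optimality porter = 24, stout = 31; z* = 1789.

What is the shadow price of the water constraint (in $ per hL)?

Both water and hops are binding at x*.
Dual feasibility on the basic columns requires 3·y_water + 5·y_hops = 34.5, 2·y_water + 6·y_hops = 31.
This yields shadow prices y_water = 6.5, y_hops = 3.
Shadow price of water = 6.5.

6.5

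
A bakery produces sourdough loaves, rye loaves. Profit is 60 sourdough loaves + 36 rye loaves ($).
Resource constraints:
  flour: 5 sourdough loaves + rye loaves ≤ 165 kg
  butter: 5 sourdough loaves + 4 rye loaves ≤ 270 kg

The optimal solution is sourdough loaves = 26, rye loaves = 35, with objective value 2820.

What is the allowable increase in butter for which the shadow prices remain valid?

390

Binding constraints: flour, butter. The basis is B = [[5,1],[5,4]] with det 15.
Per unit increase in butter, x* moves by d = (-0.0667, 0.3333).
The basis stays optimal until sourdough loaves reaches 0; allowable increase = 390 kg.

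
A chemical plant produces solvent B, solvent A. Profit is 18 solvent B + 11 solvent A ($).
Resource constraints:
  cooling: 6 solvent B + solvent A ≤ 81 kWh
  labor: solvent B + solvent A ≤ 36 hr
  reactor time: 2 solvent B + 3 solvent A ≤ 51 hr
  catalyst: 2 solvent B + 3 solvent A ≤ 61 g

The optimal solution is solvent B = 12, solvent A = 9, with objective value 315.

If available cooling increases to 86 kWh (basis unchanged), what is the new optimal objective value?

Binding: cooling and reactor time. Non-binding: labor (15 unused), catalyst (10 unused).
By complementary slackness, y = 0 for the non-binding constraints.
The binding rows give the dual system: 6·y_cooling + 2·y_reactor time = 18 and 1·y_cooling + 3·y_reactor time = 11.
This yields shadow prices y_cooling = 2, y_reactor time = 3.
Δz = y_cooling·Δb = 2 × (5) = 10, so new z* = 315 + 10 = 325.

325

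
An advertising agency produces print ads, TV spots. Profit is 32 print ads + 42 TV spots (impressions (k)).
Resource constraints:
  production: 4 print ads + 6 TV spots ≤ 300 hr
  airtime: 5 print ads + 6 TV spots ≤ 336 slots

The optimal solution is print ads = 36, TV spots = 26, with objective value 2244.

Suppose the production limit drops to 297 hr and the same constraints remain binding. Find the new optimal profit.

At the optimum: production uses 300 of 300 (binding); airtime uses 336 of 336 (binding).
The binding rows give the dual system: 4·y_production + 5·y_airtime = 32 and 6·y_production + 6·y_airtime = 42.
→ y_production = 3 and y_airtime = 4.
Δz = y_production·Δb = 3 × (-3) = -9, so new z* = 2244 − 9 = 2235.

2235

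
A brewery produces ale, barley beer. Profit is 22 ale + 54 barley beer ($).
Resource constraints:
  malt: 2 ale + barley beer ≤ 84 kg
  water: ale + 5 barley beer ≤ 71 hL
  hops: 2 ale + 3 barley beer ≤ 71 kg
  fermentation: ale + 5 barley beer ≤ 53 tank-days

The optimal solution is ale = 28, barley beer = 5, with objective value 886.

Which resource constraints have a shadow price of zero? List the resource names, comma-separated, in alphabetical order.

malt: 61/84 (slack 23)
water: 53/71 (slack 18)
hops: 71/71 (binding)
fermentation: 53/53 (binding)
By complementary slackness, a constraint with positive slack has shadow price 0 → malt, water.

malt, water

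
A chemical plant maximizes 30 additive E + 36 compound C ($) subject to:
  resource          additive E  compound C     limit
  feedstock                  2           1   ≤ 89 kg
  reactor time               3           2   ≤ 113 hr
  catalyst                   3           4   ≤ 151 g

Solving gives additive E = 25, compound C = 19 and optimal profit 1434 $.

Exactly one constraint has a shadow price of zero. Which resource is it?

feedstock

feedstock: 69/89 (slack 20)
reactor time: 113/113 (binding)
catalyst: 151/151 (binding)
By complementary slackness, a constraint with positive slack has shadow price 0 → feedstock.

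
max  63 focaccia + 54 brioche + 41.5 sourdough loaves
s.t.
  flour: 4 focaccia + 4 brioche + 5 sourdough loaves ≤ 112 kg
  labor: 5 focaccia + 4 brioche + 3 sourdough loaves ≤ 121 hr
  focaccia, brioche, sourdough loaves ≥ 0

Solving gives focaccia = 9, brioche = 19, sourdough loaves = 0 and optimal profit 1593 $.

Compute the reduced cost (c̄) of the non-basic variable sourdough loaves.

-8

Check each constraint at x*: flour 112/112 (tight); labor 121/121 (tight).
The binding rows give the dual system: 4·y_flour + 5·y_labor = 63 and 4·y_flour + 4·y_labor = 54.
→ y_flour = 4.5 and y_labor = 9.
Reduced cost of sourdough loaves: c₃ − yᵀa₃ = 41.5 − (4.5·5 + 9·3) = 41.5 − 49.5 = -8.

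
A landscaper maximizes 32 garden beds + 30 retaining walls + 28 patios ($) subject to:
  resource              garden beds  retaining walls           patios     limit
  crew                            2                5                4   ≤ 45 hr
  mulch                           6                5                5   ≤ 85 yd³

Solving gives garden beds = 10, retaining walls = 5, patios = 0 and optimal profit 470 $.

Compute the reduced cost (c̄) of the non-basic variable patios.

-1

At the optimum: crew uses 45 of 45 (binding); mulch uses 85 of 85 (binding).
The binding rows give the dual system: 2·y_crew + 6·y_mulch = 32 and 5·y_crew + 5·y_mulch = 30.
Solving: y_crew = 1, y_mulch = 5.
Reduced cost of patios: c₃ − yᵀa₃ = 28 − (1·4 + 5·5) = 28 − 29 = -1.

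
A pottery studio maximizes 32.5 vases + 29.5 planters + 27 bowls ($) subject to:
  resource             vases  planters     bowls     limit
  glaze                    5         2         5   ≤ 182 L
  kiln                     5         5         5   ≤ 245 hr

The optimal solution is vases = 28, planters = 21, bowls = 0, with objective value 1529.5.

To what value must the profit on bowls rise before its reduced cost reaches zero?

32.5

Both glaze and kiln are binding at x*.
From A_Bᵀ y = c: 5·y_glaze + 5·y_kiln = 32.5; 2·y_glaze + 5·y_kiln = 29.5.
Solving: y_glaze = 1, y_kiln = 5.5.
bowls enters the basis when its profit ≥ yᵀa₃ = 1·5 + 5.5·5 = 32.5.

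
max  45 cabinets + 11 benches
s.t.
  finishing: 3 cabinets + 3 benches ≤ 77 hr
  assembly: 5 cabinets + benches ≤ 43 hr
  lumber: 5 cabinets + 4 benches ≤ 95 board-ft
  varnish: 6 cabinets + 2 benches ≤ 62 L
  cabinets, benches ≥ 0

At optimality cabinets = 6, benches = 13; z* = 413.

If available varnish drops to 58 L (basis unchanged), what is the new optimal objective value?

Binding: assembly and varnish. Non-binding: finishing (20 unused), lumber (13 unused).
Slack constraints have shadow price 0 (complementary slackness).
The binding rows give the dual system: 5·y_assembly + 6·y_varnish = 45 and 1·y_assembly + 2·y_varnish = 11.
→ y_assembly = 6 and y_varnish = 2.5.
Δz = y_varnish·Δb = 2.5 × (-4) = -10, so new z* = 413 − 10 = 403.

403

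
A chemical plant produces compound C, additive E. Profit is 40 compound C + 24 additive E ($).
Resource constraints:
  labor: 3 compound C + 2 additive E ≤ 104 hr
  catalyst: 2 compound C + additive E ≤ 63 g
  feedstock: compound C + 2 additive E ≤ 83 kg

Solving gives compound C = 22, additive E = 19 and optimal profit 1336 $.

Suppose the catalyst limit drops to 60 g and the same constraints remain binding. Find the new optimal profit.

1312

Binding: labor and catalyst. Non-binding: feedstock (23 unused).
Since feedstock is not tight, its dual is 0.
Dual feasibility on the basic columns requires 3·y_labor + 2·y_catalyst = 40, 2·y_labor + 1·y_catalyst = 24.
This yields shadow prices y_labor = 8, y_catalyst = 8.
Δz = y_catalyst·Δb = 8 × (-3) = -24, so new z* = 1336 − 24 = 1312.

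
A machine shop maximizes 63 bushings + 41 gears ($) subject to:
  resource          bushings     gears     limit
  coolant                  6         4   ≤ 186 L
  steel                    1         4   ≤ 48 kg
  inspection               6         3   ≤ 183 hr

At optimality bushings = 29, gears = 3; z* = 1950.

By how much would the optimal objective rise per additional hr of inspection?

Binding: coolant and inspection. Non-binding: steel (7 unused).
By complementary slackness, y = 0 for the non-binding constraint.
Dual feasibility on the basic columns requires 6·y_coolant + 6·y_inspection = 63, 4·y_coolant + 3·y_inspection = 41.
→ y_coolant = 9.5 and y_inspection = 1.
Shadow price of inspection = 1.

1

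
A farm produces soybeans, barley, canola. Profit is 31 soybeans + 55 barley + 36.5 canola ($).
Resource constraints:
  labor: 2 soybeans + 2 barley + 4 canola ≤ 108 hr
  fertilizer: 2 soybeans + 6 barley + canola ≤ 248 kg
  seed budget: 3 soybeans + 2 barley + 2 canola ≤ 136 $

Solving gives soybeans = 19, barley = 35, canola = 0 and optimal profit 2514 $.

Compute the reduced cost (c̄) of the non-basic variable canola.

-7.5

At the optimum: labor uses 108 of 108 (binding); fertilizer uses 248 of 248 (binding); seed budget uses 127 of 136 (slack = 9).
Slack constraints have shadow price 0 (complementary slackness).
Dual feasibility on the basic columns requires 2·y_labor + 2·y_fertilizer = 31, 2·y_labor + 6·y_fertilizer = 55.
→ y_labor = 9.5 and y_fertilizer = 6.
Reduced cost of canola: c₃ − yᵀa₃ = 36.5 − (9.5·4 + 6·1) = 36.5 − 44 = -7.5.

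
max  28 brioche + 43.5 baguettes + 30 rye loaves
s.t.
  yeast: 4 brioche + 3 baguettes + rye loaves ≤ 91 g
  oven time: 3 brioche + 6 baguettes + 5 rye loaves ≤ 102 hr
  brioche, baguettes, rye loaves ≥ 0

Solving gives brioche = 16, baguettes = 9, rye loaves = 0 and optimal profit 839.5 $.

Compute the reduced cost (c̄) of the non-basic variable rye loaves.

At the optimum: yeast uses 91 of 91 (binding); oven time uses 102 of 102 (binding).
The binding rows give the dual system: 4·y_yeast + 3·y_oven time = 28 and 3·y_yeast + 6·y_oven time = 43.5.
→ y_yeast = 2.5 and y_oven time = 6.
Reduced cost of rye loaves: c₃ − yᵀa₃ = 30 − (2.5·1 + 6·5) = 30 − 32.5 = -2.5.

-2.5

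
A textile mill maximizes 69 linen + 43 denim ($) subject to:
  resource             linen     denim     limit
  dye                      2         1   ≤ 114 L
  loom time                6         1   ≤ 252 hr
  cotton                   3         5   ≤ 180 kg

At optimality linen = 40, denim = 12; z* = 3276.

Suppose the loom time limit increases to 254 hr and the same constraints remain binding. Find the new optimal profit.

At the optimum: dye uses 92 of 114 (slack = 22); loom time uses 252 of 252 (binding); cotton uses 180 of 180 (binding).
By complementary slackness, y = 0 for the non-binding constraint.
From A_Bᵀ y = c: 6·y_loom time + 3·y_cotton = 69; 1·y_loom time + 5·y_cotton = 43.
This yields shadow prices y_loom time = 8, y_cotton = 7.
Δz = y_loom time·Δb = 8 × (2) = 16, so new z* = 3276 + 16 = 3292.

3292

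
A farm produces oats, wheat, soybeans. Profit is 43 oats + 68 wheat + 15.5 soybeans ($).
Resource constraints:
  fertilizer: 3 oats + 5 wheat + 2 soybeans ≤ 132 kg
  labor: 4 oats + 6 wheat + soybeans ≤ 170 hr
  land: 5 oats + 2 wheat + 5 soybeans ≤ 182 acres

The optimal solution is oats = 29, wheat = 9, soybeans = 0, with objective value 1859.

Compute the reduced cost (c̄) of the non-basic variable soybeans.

-4

Check each constraint at x*: fertilizer 132/132 (tight); labor 170/170 (tight); land 163/182 (slack 19).
By complementary slackness, y = 0 for the non-binding constraint.
Dual feasibility on the basic columns requires 3·y_fertilizer + 4·y_labor = 43, 5·y_fertilizer + 6·y_labor = 68.
This yields shadow prices y_fertilizer = 7, y_labor = 5.5.
Reduced cost of soybeans: c₃ − yᵀa₃ = 15.5 − (7·2 + 5.5·1) = 15.5 − 19.5 = -4.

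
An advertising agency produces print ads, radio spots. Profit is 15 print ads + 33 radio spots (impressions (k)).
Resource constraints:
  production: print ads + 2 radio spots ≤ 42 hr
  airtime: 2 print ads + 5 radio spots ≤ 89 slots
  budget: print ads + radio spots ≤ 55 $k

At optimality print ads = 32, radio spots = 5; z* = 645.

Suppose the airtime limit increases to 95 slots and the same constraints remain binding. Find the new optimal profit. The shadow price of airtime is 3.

Δb = 6, so new z* = 645 + (3)·(6) = 645 + 18 = 663.

663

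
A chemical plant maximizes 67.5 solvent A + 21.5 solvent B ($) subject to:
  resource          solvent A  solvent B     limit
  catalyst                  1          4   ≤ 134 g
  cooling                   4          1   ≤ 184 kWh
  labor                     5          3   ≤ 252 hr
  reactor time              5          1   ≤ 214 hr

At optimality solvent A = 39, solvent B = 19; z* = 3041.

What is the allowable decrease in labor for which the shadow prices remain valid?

Binding constraints: labor, reactor time. The basis is B = [[5,3],[5,1]] with det -10.
Per unit decrease in labor, x* moves by d = (0.1, -0.5).
The basis stays optimal until solvent B reaches 0; allowable decrease = 38 hr.

38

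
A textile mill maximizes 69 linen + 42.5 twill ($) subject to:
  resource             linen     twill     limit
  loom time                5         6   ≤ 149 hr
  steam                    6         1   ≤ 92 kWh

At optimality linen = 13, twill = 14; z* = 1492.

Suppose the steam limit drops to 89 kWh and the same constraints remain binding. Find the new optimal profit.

1472.5

At the optimum: loom time uses 149 of 149 (binding); steam uses 92 of 92 (binding).
The binding rows give the dual system: 5·y_loom time + 6·y_steam = 69 and 6·y_loom time + 1·y_steam = 42.5.
This yields shadow prices y_loom time = 6, y_steam = 6.5.
Δz = y_steam·Δb = 6.5 × (-3) = -19.5, so new z* = 1492 − 19.5 = 1472.5.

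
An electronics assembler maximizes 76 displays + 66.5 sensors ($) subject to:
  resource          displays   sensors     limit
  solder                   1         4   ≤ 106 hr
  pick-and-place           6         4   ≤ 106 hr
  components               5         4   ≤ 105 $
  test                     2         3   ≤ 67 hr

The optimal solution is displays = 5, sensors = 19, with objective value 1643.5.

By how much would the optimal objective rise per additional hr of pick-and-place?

9.5

At the optimum: solder uses 81 of 106 (slack = 25); pick-and-place uses 106 of 106 (binding); components uses 101 of 105 (slack = 4); test uses 67 of 67 (binding).
By complementary slackness, y = 0 for the non-binding constraints.
The binding rows give the dual system: 6·y_pick-and-place + 2·y_test = 76 and 4·y_pick-and-place + 3·y_test = 66.5.
Solving: y_pick-and-place = 9.5, y_test = 9.5.
Shadow price of pick-and-place = 9.5.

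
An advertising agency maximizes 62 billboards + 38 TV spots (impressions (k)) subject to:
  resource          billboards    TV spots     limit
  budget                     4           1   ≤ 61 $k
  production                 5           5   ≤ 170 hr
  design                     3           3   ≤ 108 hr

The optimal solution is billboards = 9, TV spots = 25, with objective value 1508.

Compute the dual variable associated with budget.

Check each constraint at x*: budget 61/61 (tight); production 170/170 (tight); design 102/108 (slack 6).
By complementary slackness, y = 0 for the non-binding constraint.
Dual feasibility on the basic columns requires 4·y_budget + 5·y_production = 62, 1·y_budget + 5·y_production = 38.
This yields shadow prices y_budget = 8, y_production = 6.
Shadow price of budget = 8.

8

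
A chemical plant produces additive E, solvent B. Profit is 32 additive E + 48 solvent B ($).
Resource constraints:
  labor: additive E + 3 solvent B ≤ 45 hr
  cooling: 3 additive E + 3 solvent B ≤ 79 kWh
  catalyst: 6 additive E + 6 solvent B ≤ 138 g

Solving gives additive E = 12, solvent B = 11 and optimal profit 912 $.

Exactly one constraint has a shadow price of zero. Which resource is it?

cooling

labor: 45/45 (binding)
cooling: 69/79 (slack 10)
catalyst: 138/138 (binding)
By complementary slackness, a constraint with positive slack has shadow price 0 → cooling.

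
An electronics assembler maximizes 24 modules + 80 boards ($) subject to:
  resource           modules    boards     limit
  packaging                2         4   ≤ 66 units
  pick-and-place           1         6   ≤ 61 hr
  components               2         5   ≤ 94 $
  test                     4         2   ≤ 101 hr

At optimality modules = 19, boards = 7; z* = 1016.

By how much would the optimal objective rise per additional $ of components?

Binding: packaging and pick-and-place. Non-binding: components (21 unused), test (11 unused).
Since components, test are not tight, their duals are 0.
Dual feasibility on the basic columns requires 2·y_packaging + 1·y_pick-and-place = 24, 4·y_packaging + 6·y_pick-and-place = 80.
Solving: y_packaging = 8, y_pick-and-place = 8.
Shadow price of components = 0.

0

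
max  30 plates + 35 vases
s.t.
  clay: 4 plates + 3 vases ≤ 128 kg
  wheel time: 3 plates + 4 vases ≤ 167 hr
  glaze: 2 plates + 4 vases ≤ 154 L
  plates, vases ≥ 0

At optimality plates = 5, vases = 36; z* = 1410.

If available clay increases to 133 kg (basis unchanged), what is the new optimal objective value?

Check each constraint at x*: clay 128/128 (tight); wheel time 159/167 (slack 8); glaze 154/154 (tight).
By complementary slackness, y = 0 for the non-binding constraint.
Dual feasibility on the basic columns requires 4·y_clay + 2·y_glaze = 30, 3·y_clay + 4·y_glaze = 35.
→ y_clay = 5 and y_glaze = 5.
Δz = y_clay·Δb = 5 × (5) = 25, so new z* = 1410 + 25 = 1435.

1435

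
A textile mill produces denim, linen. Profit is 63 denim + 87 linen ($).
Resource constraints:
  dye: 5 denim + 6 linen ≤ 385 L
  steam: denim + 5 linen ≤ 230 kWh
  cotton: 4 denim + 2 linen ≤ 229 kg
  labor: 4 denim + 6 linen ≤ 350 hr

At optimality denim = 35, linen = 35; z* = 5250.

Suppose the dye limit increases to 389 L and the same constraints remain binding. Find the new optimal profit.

Check each constraint at x*: dye 385/385 (tight); steam 210/230 (slack 20); cotton 210/229 (slack 19); labor 350/350 (tight).
By complementary slackness, y = 0 for the non-binding constraints.
Dual feasibility on the basic columns requires 5·y_dye + 4·y_labor = 63, 6·y_dye + 6·y_labor = 87.
Solving: y_dye = 5, y_labor = 9.5.
Δz = y_dye·Δb = 5 × (4) = 20, so new z* = 5250 + 20 = 5270.

5270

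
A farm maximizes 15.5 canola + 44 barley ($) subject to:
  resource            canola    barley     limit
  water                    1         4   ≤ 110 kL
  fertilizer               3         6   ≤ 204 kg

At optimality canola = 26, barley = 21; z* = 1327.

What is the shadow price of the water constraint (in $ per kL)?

Check each constraint at x*: water 110/110 (tight); fertilizer 204/204 (tight).
The binding rows give the dual system: 1·y_water + 3·y_fertilizer = 15.5 and 4·y_water + 6·y_fertilizer = 44.
Solving: y_water = 6.5, y_fertilizer = 3.
Shadow price of water = 6.5.

6.5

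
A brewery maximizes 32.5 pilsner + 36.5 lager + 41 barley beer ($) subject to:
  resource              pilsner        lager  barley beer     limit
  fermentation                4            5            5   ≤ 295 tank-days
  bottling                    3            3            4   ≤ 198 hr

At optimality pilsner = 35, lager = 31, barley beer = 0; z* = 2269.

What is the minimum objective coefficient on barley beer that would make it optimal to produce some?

Check each constraint at x*: fermentation 295/295 (tight); bottling 198/198 (tight).
Dual feasibility on the basic columns requires 4·y_fermentation + 3·y_bottling = 32.5, 5·y_fermentation + 3·y_bottling = 36.5.
→ y_fermentation = 4 and y_bottling = 5.5.
barley beer enters the basis when its profit ≥ yᵀa₃ = 4·5 + 5.5·4 = 42.

42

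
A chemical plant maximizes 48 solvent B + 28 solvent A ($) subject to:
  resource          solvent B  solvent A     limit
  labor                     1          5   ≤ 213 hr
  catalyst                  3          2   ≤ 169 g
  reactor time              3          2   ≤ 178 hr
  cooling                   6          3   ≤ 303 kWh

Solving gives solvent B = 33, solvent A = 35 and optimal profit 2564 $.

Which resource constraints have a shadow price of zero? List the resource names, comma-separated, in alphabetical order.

labor, reactor time

labor: 208/213 (slack 5)
catalyst: 169/169 (binding)
reactor time: 169/178 (slack 9)
cooling: 303/303 (binding)
By complementary slackness, a constraint with positive slack has shadow price 0 → labor, reactor time.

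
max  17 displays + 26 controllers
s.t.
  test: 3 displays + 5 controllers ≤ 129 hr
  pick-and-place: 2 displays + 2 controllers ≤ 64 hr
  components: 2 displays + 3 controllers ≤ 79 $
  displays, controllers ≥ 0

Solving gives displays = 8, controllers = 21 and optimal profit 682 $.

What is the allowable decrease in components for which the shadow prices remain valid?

Binding constraints: test, components. The basis is B = [[3,5],[2,3]] with det -1.
Per unit decrease in components, x* moves by d = (-5, 3).
The basis stays optimal until displays reaches 0; allowable decrease = 1.6 $.

1.6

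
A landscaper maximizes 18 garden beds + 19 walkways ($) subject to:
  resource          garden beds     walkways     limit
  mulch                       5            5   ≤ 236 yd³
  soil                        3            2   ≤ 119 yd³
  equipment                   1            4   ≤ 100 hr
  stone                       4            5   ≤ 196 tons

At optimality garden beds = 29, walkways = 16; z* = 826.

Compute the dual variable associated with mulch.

At the optimum: mulch uses 225 of 236 (slack = 11); soil uses 119 of 119 (binding); equipment uses 93 of 100 (slack = 7); stone uses 196 of 196 (binding).
Since mulch, equipment are not tight, their duals are 0.
From A_Bᵀ y = c: 3·y_soil + 4·y_stone = 18; 2·y_soil + 5·y_stone = 19.
This yields shadow prices y_soil = 2, y_stone = 3.
Shadow price of mulch = 0.

0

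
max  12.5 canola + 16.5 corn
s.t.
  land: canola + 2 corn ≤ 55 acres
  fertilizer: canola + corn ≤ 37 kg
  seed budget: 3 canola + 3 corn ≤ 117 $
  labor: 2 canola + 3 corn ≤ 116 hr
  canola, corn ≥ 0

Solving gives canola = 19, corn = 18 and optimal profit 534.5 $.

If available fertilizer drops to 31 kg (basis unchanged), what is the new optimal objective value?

483.5

Binding: land and fertilizer. Non-binding: seed budget (6 unused), labor (24 unused).
By complementary slackness, y = 0 for the non-binding constraints.
The binding rows give the dual system: 1·y_land + 1·y_fertilizer = 12.5 and 2·y_land + 1·y_fertilizer = 16.5.
Solving: y_land = 4, y_fertilizer = 8.5.
Δz = y_fertilizer·Δb = 8.5 × (-6) = -51, so new z* = 534.5 − 51 = 483.5.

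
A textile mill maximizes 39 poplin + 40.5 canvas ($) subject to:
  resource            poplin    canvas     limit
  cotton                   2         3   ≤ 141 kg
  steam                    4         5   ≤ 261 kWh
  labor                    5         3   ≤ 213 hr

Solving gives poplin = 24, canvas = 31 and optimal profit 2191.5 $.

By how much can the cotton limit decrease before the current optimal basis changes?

Binding constraints: cotton, labor. The basis is B = [[2,3],[5,3]] with det -9.
Per unit decrease in cotton, x* moves by d = (0.3333, -0.5556).
The basis stays optimal until canvas reaches 0; allowable decrease = 55.8 kg.

55.8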